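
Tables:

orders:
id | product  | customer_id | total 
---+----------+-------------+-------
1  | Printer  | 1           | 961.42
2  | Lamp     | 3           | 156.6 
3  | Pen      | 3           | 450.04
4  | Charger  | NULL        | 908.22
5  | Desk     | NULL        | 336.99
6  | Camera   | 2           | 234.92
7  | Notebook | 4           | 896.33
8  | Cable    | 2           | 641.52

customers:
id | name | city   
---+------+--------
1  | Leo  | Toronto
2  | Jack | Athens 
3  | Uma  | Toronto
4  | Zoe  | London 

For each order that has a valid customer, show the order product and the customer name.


INNER JOIN keeps only orders rows whose customer_id matches an id in customers. Walk through each order:
  - order 1 (Printer): customer_id=1 -> matches Leo
  - order 2 (Lamp): customer_id=3 -> matches Uma
  - order 3 (Pen): customer_id=3 -> matches Uma
  - order 4 (Charger): customer_id=NULL, no match -> dropped
  - order 5 (Desk): customer_id=NULL, no match -> dropped
  - order 6 (Camera): customer_id=2 -> matches Jack
  - order 7 (Notebook): customer_id=4 -> matches Zoe
  - order 8 (Cable): customer_id=2 -> matches Jack
So 2 of 8 rows are dropped.

SQL:
SELECT a.product, b.name AS customer
FROM orders a
INNER JOIN customers b ON a.customer_id = b.id

Result:
product  | customer
---------+---------
Printer  | Leo     
Lamp     | Uma     
Pen      | Uma     
Camera   | Jack    
Notebook | Zoe     
Cable    | Jack    


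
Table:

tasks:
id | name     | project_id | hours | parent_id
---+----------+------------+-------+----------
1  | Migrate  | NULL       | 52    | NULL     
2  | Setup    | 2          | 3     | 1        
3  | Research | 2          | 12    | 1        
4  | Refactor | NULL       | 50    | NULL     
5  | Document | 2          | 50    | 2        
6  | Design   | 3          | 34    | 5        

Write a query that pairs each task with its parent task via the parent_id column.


This is a self-join: tasks is joined to a second copy of itself, matching each row's parent_id to another row's id. Use LEFT JOIN so rows with parent_id=NULL are kept.
  - task 1 (Migrate): parent_id=NULL -> NULL
  - task 2 (Setup): parent_id=1 -> Migrate
  - task 3 (Research): parent_id=1 -> Migrate
  - task 4 (Refactor): parent_id=NULL -> NULL
  - task 5 (Document): parent_id=2 -> Setup
  - task 6 (Design): parent_id=5 -> Document

SQL:
SELECT a.name AS item, b.name AS parent
FROM tasks a
LEFT JOIN tasks b ON a.parent_id = b.id

Result:
item     | parent  
---------+---------
Migrate  | NULL    
Setup    | Migrate 
Research | Migrate 
Refactor | NULL    
Document | Setup   
Design   | Document


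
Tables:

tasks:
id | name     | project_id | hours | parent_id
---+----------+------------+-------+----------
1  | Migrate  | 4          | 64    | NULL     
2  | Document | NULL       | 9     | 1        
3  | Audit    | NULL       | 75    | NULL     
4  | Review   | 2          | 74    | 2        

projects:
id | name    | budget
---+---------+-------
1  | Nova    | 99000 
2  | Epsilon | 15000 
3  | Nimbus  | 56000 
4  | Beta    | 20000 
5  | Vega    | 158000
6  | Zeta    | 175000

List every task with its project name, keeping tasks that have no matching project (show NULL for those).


LEFT JOIN keeps every row from tasks (the left table); where project_id has no match in projects, the project columns become NULL. Walk through each task:
  - task 1 (Migrate): project_id=4 -> matches Beta
  - task 2 (Document): project_id=NULL, no match -> kept with NULL
  - task 3 (Audit): project_id=NULL, no match -> kept with NULL
  - task 4 (Review): project_id=2 -> matches Epsilon
All 4 rows appear; 2 have NULL project.

SQL:
SELECT a.name, b.name AS project
FROM tasks a
LEFT JOIN projects b ON a.project_id = b.id

Result:
name     | project
---------+--------
Migrate  | Beta   
Document | NULL   
Audit    | NULL   
Review   | Epsilon


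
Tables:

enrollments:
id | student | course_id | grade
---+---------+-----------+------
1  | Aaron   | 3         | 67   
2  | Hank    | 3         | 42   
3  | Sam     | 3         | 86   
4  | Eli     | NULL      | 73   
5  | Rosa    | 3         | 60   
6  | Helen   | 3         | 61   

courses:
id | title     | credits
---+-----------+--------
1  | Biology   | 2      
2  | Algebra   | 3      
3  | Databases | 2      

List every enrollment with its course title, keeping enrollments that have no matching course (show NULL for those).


LEFT JOIN keeps every row from enrollments (the left table); where course_id has no match in courses, the course columns become NULL. Walk through each enrollment:
  - enrollment 1 (Aaron): course_id=3 -> matches Databases
  - enrollment 2 (Hank): course_id=3 -> matches Databases
  - enrollment 3 (Sam): course_id=3 -> matches Databases
  - enrollment 4 (Eli): course_id=NULL, no match -> kept with NULL
  - enrollment 5 (Rosa): course_id=3 -> matches Databases
  - enrollment 6 (Helen): course_id=3 -> matches Databases
All 6 rows appear; 1 has NULL course.

SQL:
SELECT a.student, b.title AS course
FROM enrollments a
LEFT JOIN courses b ON a.course_id = b.id

Result:
student | course   
--------+----------
Aaron   | Databases
Hank    | Databases
Sam     | Databases
Eli     | NULL     
Rosa    | Databases
Helen   | Databases


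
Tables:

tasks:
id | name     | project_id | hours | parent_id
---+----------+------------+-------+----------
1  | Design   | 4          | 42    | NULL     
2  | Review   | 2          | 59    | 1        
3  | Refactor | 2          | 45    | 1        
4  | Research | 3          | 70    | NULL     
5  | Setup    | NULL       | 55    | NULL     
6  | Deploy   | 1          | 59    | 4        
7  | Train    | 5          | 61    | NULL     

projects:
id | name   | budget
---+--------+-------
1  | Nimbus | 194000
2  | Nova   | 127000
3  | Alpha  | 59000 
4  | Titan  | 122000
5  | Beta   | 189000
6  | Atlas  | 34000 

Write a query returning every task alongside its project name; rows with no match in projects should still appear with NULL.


LEFT JOIN keeps every row from tasks (the left table); where project_id has no match in projects, the project columns become NULL. Walk through each task:
  - task 1 (Design): project_id=4 -> matches Titan
  - task 2 (Review): project_id=2 -> matches Nova
  - task 3 (Refactor): project_id=2 -> matches Nova
  - task 4 (Research): project_id=3 -> matches Alpha
  - task 5 (Setup): project_id=NULL, no match -> kept with NULL
  - task 6 (Deploy): project_id=1 -> matches Nimbus
  - task 7 (Train): project_id=5 -> matches Beta
All 7 rows appear; 1 has NULL project.

SQL:
SELECT a.name, b.name AS project
FROM tasks a
LEFT JOIN projects b ON a.project_id = b.id

Result:
name     | project
---------+--------
Design   | Titan  
Review   | Nova   
Refactor | Nova   
Research | Alpha  
Setup    | NULL   
Deploy   | Nimbus 
Train    | Beta   


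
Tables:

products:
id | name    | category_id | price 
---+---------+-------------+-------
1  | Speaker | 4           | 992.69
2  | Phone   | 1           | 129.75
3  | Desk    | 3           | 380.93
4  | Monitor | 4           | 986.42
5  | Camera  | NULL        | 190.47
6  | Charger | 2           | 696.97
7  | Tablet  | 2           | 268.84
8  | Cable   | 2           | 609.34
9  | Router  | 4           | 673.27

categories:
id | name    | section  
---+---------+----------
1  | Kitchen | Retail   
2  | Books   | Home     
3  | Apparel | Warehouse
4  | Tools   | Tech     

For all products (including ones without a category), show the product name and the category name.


LEFT JOIN keeps every row from products (the left table); where category_id has no match in categories, the category columns become NULL. Walk through each product:
  - product 1 (Speaker): category_id=4 -> matches Tools
  - product 2 (Phone): category_id=1 -> matches Kitchen
  - product 3 (Desk): category_id=3 -> matches Apparel
  - product 4 (Monitor): category_id=4 -> matches Tools
  - product 5 (Camera): category_id=NULL, no match -> kept with NULL
  - product 6 (Charger): category_id=2 -> matches Books
  - product 7 (Tablet): category_id=2 -> matches Books
  - product 8 (Cable): category_id=2 -> matches Books
  - product 9 (Router): category_id=4 -> matches Tools
All 9 rows appear; 1 has NULL category.

SQL:
SELECT a.name, b.name AS category
FROM products a
LEFT JOIN categories b ON a.category_id = b.id

Result:
name    | category
--------+---------
Speaker | Tools   
Phone   | Kitchen 
Desk    | Apparel 
Monitor | Tools   
Camera  | NULL    
Charger | Books   
Tablet  | Books   
Cable   | Books   
Router  | Tools   


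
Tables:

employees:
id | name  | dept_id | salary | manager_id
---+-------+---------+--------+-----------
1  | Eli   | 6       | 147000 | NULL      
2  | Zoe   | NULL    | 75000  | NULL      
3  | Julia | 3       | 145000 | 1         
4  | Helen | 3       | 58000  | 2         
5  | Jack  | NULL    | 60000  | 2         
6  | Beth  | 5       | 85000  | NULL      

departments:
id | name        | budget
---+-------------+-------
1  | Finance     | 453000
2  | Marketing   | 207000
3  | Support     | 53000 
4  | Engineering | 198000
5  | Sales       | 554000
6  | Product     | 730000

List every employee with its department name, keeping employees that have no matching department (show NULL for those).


LEFT JOIN keeps every row from employees (the left table); where dept_id has no match in departments, the department columns become NULL. Walk through each employee:
  - employee 1 (Eli): dept_id=6 -> matches Product
  - employee 2 (Zoe): dept_id=NULL, no match -> kept with NULL
  - employee 3 (Julia): dept_id=3 -> matches Support
  - employee 4 (Helen): dept_id=3 -> matches Support
  - employee 5 (Jack): dept_id=NULL, no match -> kept with NULL
  - employee 6 (Beth): dept_id=5 -> matches Sales
All 6 rows appear; 2 have NULL department.

SQL:
SELECT a.name, b.name AS department
FROM employees a
LEFT JOIN departments b ON a.dept_id = b.id

Result:
name  | department
------+-----------
Eli   | Product   
Zoe   | NULL      
Julia | Support   
Helen | Support   
Jack  | NULL      
Beth  | Sales     


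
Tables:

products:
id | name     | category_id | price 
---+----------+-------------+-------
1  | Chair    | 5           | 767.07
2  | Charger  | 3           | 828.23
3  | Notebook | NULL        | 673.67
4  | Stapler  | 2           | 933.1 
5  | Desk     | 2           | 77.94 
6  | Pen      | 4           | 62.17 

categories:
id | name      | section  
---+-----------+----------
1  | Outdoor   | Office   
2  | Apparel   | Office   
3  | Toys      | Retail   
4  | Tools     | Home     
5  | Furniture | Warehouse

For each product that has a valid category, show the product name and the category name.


INNER JOIN keeps only products rows whose category_id matches an id in categories. Walk through each product:
  - product 1 (Chair): category_id=5 -> matches Furniture
  - product 2 (Charger): category_id=3 -> matches Toys
  - product 3 (Notebook): category_id=NULL, no match -> dropped
  - product 4 (Stapler): category_id=2 -> matches Apparel
  - product 5 (Desk): category_id=2 -> matches Apparel
  - product 6 (Pen): category_id=4 -> matches Tools
So 1 of 6 rows is dropped.

SQL:
SELECT a.name, b.name AS category
FROM products a
INNER JOIN categories b ON a.category_id = b.id

Result:
name    | category 
--------+----------
Chair   | Furniture
Charger | Toys     
Stapler | Apparel  
Desk    | Apparel  
Pen     | Tools    


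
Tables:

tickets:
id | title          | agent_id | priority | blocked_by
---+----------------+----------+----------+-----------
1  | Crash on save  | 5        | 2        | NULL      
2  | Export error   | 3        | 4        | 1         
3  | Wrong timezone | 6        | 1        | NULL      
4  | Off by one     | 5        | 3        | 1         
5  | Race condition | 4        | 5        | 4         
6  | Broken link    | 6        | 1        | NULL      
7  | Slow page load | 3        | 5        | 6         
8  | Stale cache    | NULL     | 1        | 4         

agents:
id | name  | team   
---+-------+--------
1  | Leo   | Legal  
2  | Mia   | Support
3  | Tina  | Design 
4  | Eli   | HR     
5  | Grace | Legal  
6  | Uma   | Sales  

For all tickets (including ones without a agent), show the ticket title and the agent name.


LEFT JOIN keeps every row from tickets (the left table); where agent_id has no match in agents, the agent columns become NULL. Walk through each ticket:
  - ticket 1 (Crash on save): agent_id=5 -> matches Grace
  - ticket 2 (Export error): agent_id=3 -> matches Tina
  - ticket 3 (Wrong timezone): agent_id=6 -> matches Uma
  - ticket 4 (Off by one): agent_id=5 -> matches Grace
  - ticket 5 (Race condition): agent_id=4 -> matches Eli
  - ticket 6 (Broken link): agent_id=6 -> matches Uma
  - ticket 7 (Slow page load): agent_id=3 -> matches Tina
  - ticket 8 (Stale cache): agent_id=NULL, no match -> kept with NULL
All 8 rows appear; 1 has NULL agent.

SQL:
SELECT a.title, b.name AS agent
FROM tickets a
LEFT JOIN agents b ON a.agent_id = b.id

Result:
title          | agent
---------------+------
Crash on save  | Grace
Export error   | Tina 
Wrong timezone | Uma  
Off by one     | Grace
Race condition | Eli  
Broken link    | Uma  
Slow page load | Tina 
Stale cache    | NULL 


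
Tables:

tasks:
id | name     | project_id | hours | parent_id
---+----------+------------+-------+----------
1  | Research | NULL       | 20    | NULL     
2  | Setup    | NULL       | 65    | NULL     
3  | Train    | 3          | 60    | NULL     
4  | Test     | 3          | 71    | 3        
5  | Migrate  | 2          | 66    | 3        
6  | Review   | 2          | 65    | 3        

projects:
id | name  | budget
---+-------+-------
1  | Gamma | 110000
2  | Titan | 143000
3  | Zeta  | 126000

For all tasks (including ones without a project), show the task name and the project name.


LEFT JOIN keeps every row from tasks (the left table); where project_id has no match in projects, the project columns become NULL. Walk through each task:
  - task 1 (Research): project_id=NULL, no match -> kept with NULL
  - task 2 (Setup): project_id=NULL, no match -> kept with NULL
  - task 3 (Train): project_id=3 -> matches Zeta
  - task 4 (Test): project_id=3 -> matches Zeta
  - task 5 (Migrate): project_id=2 -> matches Titan
  - task 6 (Review): project_id=2 -> matches Titan
All 6 rows appear; 2 have NULL project.

SQL:
SELECT a.name, b.name AS project
FROM tasks a
LEFT JOIN projects b ON a.project_id = b.id

Result:
name     | project
---------+--------
Research | NULL   
Setup    | NULL   
Train    | Zeta   
Test     | Zeta   
Migrate  | Titan  
Review   | Titan  


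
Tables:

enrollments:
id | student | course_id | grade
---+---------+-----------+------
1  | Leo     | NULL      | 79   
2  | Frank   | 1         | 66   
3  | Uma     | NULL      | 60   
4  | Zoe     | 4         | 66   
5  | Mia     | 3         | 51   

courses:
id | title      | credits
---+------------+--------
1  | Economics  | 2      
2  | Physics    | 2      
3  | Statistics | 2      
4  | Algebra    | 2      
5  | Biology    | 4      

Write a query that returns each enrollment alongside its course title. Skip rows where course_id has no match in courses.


INNER JOIN keeps only enrollments rows whose course_id matches an id in courses. Walk through each enrollment:
  - enrollment 1 (Leo): course_id=NULL, no match -> dropped
  - enrollment 2 (Frank): course_id=1 -> matches Economics
  - enrollment 3 (Uma): course_id=NULL, no match -> dropped
  - enrollment 4 (Zoe): course_id=4 -> matches Algebra
  - enrollment 5 (Mia): course_id=3 -> matches Statistics
So 2 of 5 rows are dropped.

SQL:
SELECT a.student, b.title AS course
FROM enrollments a
INNER JOIN courses b ON a.course_id = b.id

Result:
student | course    
--------+-----------
Frank   | Economics 
Zoe     | Algebra   
Mia     | Statistics


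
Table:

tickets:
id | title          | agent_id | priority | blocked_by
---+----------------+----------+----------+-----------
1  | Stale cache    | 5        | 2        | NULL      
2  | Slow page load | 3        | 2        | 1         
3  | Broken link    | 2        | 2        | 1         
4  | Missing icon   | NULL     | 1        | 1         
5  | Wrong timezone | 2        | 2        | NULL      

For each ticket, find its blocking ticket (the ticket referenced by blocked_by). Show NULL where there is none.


This is a self-join: tickets is joined to a second copy of itself, matching each row's blocked_by to another row's id. Use LEFT JOIN so rows with blocked_by=NULL are kept.
  - ticket 1 (Stale cache): blocked_by=NULL -> NULL
  - ticket 2 (Slow page load): blocked_by=1 -> Stale cache
  - ticket 3 (Broken link): blocked_by=1 -> Stale cache
  - ticket 4 (Missing icon): blocked_by=1 -> Stale cache
  - ticket 5 (Wrong timezone): blocked_by=NULL -> NULL

SQL:
SELECT a.title AS item, b.title AS blocked_by
FROM tickets a
LEFT JOIN tickets b ON a.blocked_by = b.id

Result:
item           | blocked_by 
---------------+------------
Stale cache    | NULL       
Slow page load | Stale cache
Broken link    | Stale cache
Missing icon   | Stale cache
Wrong timezone | NULL       


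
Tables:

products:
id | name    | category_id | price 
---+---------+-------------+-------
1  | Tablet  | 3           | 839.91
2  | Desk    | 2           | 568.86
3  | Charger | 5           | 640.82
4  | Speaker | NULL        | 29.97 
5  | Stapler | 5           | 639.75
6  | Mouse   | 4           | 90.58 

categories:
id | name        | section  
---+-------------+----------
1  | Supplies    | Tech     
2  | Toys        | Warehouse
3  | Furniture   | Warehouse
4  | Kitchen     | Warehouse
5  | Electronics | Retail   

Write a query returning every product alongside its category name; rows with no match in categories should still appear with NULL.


LEFT JOIN keeps every row from products (the left table); where category_id has no match in categories, the category columns become NULL. Walk through each product:
  - product 1 (Tablet): category_id=3 -> matches Furniture
  - product 2 (Desk): category_id=2 -> matches Toys
  - product 3 (Charger): category_id=5 -> matches Electronics
  - product 4 (Speaker): category_id=NULL, no match -> kept with NULL
  - product 5 (Stapler): category_id=5 -> matches Electronics
  - product 6 (Mouse): category_id=4 -> matches Kitchen
All 6 rows appear; 1 has NULL category.

SQL:
SELECT a.name, b.name AS category
FROM products a
LEFT JOIN categories b ON a.category_id = b.id

Result:
name    | category   
--------+------------
Tablet  | Furniture  
Desk    | Toys       
Charger | Electronics
Speaker | NULL       
Stapler | Electronics
Mouse   | Kitchen    


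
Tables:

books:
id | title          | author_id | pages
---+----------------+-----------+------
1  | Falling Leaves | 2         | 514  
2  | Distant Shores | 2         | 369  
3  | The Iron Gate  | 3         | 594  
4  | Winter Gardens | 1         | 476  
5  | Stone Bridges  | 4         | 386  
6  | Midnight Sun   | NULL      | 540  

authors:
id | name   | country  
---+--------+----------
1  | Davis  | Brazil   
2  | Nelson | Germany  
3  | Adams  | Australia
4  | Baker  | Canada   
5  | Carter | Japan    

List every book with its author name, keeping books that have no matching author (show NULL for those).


LEFT JOIN keeps every row from books (the left table); where author_id has no match in authors, the author columns become NULL. Walk through each book:
  - book 1 (Falling Leaves): author_id=2 -> matches Nelson
  - book 2 (Distant Shores): author_id=2 -> matches Nelson
  - book 3 (The Iron Gate): author_id=3 -> matches Adams
  - book 4 (Winter Gardens): author_id=1 -> matches Davis
  - book 5 (Stone Bridges): author_id=4 -> matches Baker
  - book 6 (Midnight Sun): author_id=NULL, no match -> kept with NULL
All 6 rows appear; 1 has NULL author.

SQL:
SELECT a.title, b.name AS author
FROM books a
LEFT JOIN authors b ON a.author_id = b.id

Result:
title          | author
---------------+-------
Falling Leaves | Nelson
Distant Shores | Nelson
The Iron Gate  | Adams 
Winter Gardens | Davis 
Stone Bridges  | Baker 
Midnight Sun   | NULL  


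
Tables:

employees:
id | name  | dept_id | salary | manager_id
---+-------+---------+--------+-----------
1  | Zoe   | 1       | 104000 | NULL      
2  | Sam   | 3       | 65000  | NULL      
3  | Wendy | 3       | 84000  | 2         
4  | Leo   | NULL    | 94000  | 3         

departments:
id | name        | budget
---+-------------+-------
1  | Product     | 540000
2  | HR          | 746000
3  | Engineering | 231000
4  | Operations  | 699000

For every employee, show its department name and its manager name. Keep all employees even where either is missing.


Two LEFT JOINs from the same base table employees: one to departments via dept_id, one to employees itself via manager_id. Both are LEFT so every employee is preserved.
Match against departments:
  - employee 1 (Zoe): dept_id=1 -> matches Product
  - employee 2 (Sam): dept_id=3 -> matches Engineering
  - employee 3 (Wendy): dept_id=3 -> matches Engineering
  - employee 4 (Leo): dept_id=NULL, no match -> kept with NULL
Match against employees (self):
  - employee 1 (Zoe): manager_id=NULL -> NULL
  - employee 2 (Sam): manager_id=NULL -> NULL
  - employee 3 (Wendy): manager_id=2 -> Sam
  - employee 4 (Leo): manager_id=3 -> Wendy

SQL:
SELECT a.name, b.name AS department, c.name AS manager
FROM employees a
LEFT JOIN departments b ON a.dept_id = b.id
LEFT JOIN employees c ON a.manager_id = c.id

Result:
name  | department  | manager
------+-------------+--------
Zoe   | Product     | NULL   
Sam   | Engineering | NULL   
Wendy | Engineering | Sam    
Leo   | NULL        | Wendy  


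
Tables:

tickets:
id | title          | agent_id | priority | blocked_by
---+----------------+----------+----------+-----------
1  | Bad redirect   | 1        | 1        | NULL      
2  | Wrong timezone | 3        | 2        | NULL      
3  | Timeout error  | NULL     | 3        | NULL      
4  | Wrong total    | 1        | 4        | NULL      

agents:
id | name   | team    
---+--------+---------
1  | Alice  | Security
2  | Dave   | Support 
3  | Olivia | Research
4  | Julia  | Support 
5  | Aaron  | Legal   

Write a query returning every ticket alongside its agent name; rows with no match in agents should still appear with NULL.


LEFT JOIN keeps every row from tickets (the left table); where agent_id has no match in agents, the agent columns become NULL. Walk through each ticket:
  - ticket 1 (Bad redirect): agent_id=1 -> matches Alice
  - ticket 2 (Wrong timezone): agent_id=3 -> matches Olivia
  - ticket 3 (Timeout error): agent_id=NULL, no match -> kept with NULL
  - ticket 4 (Wrong total): agent_id=1 -> matches Alice
All 4 rows appear; 1 has NULL agent.

SQL:
SELECT a.title, b.name AS agent
FROM tickets a
LEFT JOIN agents b ON a.agent_id = b.id

Result:
title          | agent 
---------------+-------
Bad redirect   | Alice 
Wrong timezone | Olivia
Timeout error  | NULL  
Wrong total    | Alice 


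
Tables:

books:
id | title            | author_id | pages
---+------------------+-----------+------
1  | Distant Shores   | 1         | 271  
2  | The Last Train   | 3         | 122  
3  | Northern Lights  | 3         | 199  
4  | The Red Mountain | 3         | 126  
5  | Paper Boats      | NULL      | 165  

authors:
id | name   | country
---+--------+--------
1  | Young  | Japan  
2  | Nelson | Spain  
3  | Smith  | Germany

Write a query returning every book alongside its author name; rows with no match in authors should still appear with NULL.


LEFT JOIN keeps every row from books (the left table); where author_id has no match in authors, the author columns become NULL. Walk through each book:
  - book 1 (Distant Shores): author_id=1 -> matches Young
  - book 2 (The Last Train): author_id=3 -> matches Smith
  - book 3 (Northern Lights): author_id=3 -> matches Smith
  - book 4 (The Red Mountain): author_id=3 -> matches Smith
  - book 5 (Paper Boats): author_id=NULL, no match -> kept with NULL
All 5 rows appear; 1 has NULL author.

SQL:
SELECT a.title, b.name AS author
FROM books a
LEFT JOIN authors b ON a.author_id = b.id

Result:
title            | author
-----------------+-------
Distant Shores   | Young 
The Last Train   | Smith 
Northern Lights  | Smith 
The Red Mountain | Smith 
Paper Boats      | NULL  


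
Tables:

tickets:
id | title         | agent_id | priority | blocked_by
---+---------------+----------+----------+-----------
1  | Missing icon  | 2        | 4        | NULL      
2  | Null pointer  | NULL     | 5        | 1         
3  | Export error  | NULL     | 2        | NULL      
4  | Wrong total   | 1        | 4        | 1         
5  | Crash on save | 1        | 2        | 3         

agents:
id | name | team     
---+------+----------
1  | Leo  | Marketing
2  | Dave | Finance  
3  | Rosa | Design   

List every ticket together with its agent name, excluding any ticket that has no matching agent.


INNER JOIN keeps only tickets rows whose agent_id matches an id in agents. Walk through each ticket:
  - ticket 1 (Missing icon): agent_id=2 -> matches Dave
  - ticket 2 (Null pointer): agent_id=NULL, no match -> dropped
  - ticket 3 (Export error): agent_id=NULL, no match -> dropped
  - ticket 4 (Wrong total): agent_id=1 -> matches Leo
  - ticket 5 (Crash on save): agent_id=1 -> matches Leo
So 2 of 5 rows are dropped.

SQL:
SELECT a.title, b.name AS agent
FROM tickets a
INNER JOIN agents b ON a.agent_id = b.id

Result:
title         | agent
--------------+------
Missing icon  | Dave 
Wrong total   | Leo  
Crash on save | Leo  


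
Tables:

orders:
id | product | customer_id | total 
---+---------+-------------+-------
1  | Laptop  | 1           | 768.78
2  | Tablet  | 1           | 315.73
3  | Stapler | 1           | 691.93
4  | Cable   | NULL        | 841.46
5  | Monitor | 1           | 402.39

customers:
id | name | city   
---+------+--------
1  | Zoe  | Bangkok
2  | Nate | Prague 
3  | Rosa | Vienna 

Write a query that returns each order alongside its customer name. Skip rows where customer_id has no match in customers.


INNER JOIN keeps only orders rows whose customer_id matches an id in customers. Walk through each order:
  - order 1 (Laptop): customer_id=1 -> matches Zoe
  - order 2 (Tablet): customer_id=1 -> matches Zoe
  - order 3 (Stapler): customer_id=1 -> matches Zoe
  - order 4 (Cable): customer_id=NULL, no match -> dropped
  - order 5 (Monitor): customer_id=1 -> matches Zoe
So 1 of 5 rows is dropped.

SQL:
SELECT a.product, b.name AS customer
FROM orders a
INNER JOIN customers b ON a.customer_id = b.id

Result:
product | customer
--------+---------
Laptop  | Zoe     
Tablet  | Zoe     
Stapler | Zoe     
Monitor | Zoe     


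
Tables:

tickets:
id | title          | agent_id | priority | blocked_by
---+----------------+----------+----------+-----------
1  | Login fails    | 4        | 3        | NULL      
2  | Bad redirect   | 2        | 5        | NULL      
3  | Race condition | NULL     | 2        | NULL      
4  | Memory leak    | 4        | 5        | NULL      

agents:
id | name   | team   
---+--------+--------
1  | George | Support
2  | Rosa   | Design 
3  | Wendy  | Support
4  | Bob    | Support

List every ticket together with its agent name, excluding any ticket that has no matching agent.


INNER JOIN keeps only tickets rows whose agent_id matches an id in agents. Walk through each ticket:
  - ticket 1 (Login fails): agent_id=4 -> matches Bob
  - ticket 2 (Bad redirect): agent_id=2 -> matches Rosa
  - ticket 3 (Race condition): agent_id=NULL, no match -> dropped
  - ticket 4 (Memory leak): agent_id=4 -> matches Bob
So 1 of 4 rows is dropped.

SQL:
SELECT a.title, b.name AS agent
FROM tickets a
INNER JOIN agents b ON a.agent_id = b.id

Result:
title        | agent
-------------+------
Login fails  | Bob  
Bad redirect | Rosa 
Memory leak  | Bob  


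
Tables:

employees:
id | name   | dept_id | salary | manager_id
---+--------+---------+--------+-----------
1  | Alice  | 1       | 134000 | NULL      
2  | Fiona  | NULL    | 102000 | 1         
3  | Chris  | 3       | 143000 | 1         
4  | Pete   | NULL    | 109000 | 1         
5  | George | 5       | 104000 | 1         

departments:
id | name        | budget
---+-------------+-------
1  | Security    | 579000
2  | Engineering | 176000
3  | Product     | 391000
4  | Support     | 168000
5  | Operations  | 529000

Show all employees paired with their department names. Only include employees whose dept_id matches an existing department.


INNER JOIN keeps only employees rows whose dept_id matches an id in departments. Walk through each employee:
  - employee 1 (Alice): dept_id=1 -> matches Security
  - employee 2 (Fiona): dept_id=NULL, no match -> dropped
  - employee 3 (Chris): dept_id=3 -> matches Product
  - employee 4 (Pete): dept_id=NULL, no match -> dropped
  - employee 5 (George): dept_id=5 -> matches Operations
So 2 of 5 rows are dropped.

SQL:
SELECT a.name, b.name AS department
FROM employees a
INNER JOIN departments b ON a.dept_id = b.id

Result:
name   | department
-------+-----------
Alice  | Security  
Chris  | Product   
George | Operations


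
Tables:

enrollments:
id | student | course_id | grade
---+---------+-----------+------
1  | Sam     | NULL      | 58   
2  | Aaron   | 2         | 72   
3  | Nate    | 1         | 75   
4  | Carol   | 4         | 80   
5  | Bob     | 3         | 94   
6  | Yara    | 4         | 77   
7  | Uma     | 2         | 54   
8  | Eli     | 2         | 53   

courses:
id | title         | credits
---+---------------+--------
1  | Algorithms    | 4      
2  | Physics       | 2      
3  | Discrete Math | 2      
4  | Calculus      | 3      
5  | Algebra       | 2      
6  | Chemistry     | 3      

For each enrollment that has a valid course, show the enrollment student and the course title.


INNER JOIN keeps only enrollments rows whose course_id matches an id in courses. Walk through each enrollment:
  - enrollment 1 (Sam): course_id=NULL, no match -> dropped
  - enrollment 2 (Aaron): course_id=2 -> matches Physics
  - enrollment 3 (Nate): course_id=1 -> matches Algorithms
  - enrollment 4 (Carol): course_id=4 -> matches Calculus
  - enrollment 5 (Bob): course_id=3 -> matches Discrete Math
  - enrollment 6 (Yara): course_id=4 -> matches Calculus
  - enrollment 7 (Uma): course_id=2 -> matches Physics
  - enrollment 8 (Eli): course_id=2 -> matches Physics
So 1 of 8 rows is dropped.

SQL:
SELECT a.student, b.title AS course
FROM enrollments a
INNER JOIN courses b ON a.course_id = b.id

Result:
student | course       
--------+--------------
Aaron   | Physics      
Nate    | Algorithms   
Carol   | Calculus     
Bob     | Discrete Math
Yara    | Calculus     
Uma     | Physics      
Eli     | Physics      


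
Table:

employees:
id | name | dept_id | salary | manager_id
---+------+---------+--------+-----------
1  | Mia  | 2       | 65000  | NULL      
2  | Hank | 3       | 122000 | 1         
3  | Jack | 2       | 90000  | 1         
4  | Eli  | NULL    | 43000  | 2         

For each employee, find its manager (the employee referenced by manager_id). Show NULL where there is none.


This is a self-join: employees is joined to a second copy of itself, matching each row's manager_id to another row's id. Use LEFT JOIN so rows with manager_id=NULL are kept.
  - employee 1 (Mia): manager_id=NULL -> NULL
  - employee 2 (Hank): manager_id=1 -> Mia
  - employee 3 (Jack): manager_id=1 -> Mia
  - employee 4 (Eli): manager_id=2 -> Hank

SQL:
SELECT a.name AS item, b.name AS manager
FROM employees a
LEFT JOIN employees b ON a.manager_id = b.id

Result:
item | manager
-----+--------
Mia  | NULL   
Hank | Mia    
Jack | Mia    
Eli  | Hank   


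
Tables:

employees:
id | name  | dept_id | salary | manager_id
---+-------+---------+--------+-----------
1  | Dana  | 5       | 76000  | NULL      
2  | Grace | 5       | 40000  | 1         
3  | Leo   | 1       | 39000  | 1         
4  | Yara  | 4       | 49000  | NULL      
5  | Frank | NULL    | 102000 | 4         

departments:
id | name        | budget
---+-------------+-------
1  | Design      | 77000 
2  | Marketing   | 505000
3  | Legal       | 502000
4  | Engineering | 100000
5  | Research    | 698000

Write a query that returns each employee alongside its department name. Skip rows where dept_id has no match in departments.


INNER JOIN keeps only employees rows whose dept_id matches an id in departments. Walk through each employee:
  - employee 1 (Dana): dept_id=5 -> matches Research
  - employee 2 (Grace): dept_id=5 -> matches Research
  - employee 3 (Leo): dept_id=1 -> matches Design
  - employee 4 (Yara): dept_id=4 -> matches Engineering
  - employee 5 (Frank): dept_id=NULL, no match -> dropped
So 1 of 5 rows is dropped.

SQL:
SELECT a.name, b.name AS department
FROM employees a
INNER JOIN departments b ON a.dept_id = b.id

Result:
name  | department 
------+------------
Dana  | Research   
Grace | Research   
Leo   | Design     
Yara  | Engineering


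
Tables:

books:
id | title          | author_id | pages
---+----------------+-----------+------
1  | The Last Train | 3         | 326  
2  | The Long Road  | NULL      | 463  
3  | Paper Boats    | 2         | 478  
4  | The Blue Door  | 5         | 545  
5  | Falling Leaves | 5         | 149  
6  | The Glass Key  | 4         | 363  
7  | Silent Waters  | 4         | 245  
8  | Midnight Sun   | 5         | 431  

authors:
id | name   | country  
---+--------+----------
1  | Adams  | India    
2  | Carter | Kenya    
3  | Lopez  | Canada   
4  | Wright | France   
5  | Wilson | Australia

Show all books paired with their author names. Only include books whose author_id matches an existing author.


INNER JOIN keeps only books rows whose author_id matches an id in authors. Walk through each book:
  - book 1 (The Last Train): author_id=3 -> matches Lopez
  - book 2 (The Long Road): author_id=NULL, no match -> dropped
  - book 3 (Paper Boats): author_id=2 -> matches Carter
  - book 4 (The Blue Door): author_id=5 -> matches Wilson
  - book 5 (Falling Leaves): author_id=5 -> matches Wilson
  - book 6 (The Glass Key): author_id=4 -> matches Wright
  - book 7 (Silent Waters): author_id=4 -> matches Wright
  - book 8 (Midnight Sun): author_id=5 -> matches Wilson
So 1 of 8 rows is dropped.

SQL:
SELECT a.title, b.name AS author
FROM books a
INNER JOIN authors b ON a.author_id = b.id

Result:
title          | author
---------------+-------
The Last Train | Lopez 
Paper Boats    | Carter
The Blue Door  | Wilson
Falling Leaves | Wilson
The Glass Key  | Wright
Silent Waters  | Wright
Midnight Sun   | Wilson


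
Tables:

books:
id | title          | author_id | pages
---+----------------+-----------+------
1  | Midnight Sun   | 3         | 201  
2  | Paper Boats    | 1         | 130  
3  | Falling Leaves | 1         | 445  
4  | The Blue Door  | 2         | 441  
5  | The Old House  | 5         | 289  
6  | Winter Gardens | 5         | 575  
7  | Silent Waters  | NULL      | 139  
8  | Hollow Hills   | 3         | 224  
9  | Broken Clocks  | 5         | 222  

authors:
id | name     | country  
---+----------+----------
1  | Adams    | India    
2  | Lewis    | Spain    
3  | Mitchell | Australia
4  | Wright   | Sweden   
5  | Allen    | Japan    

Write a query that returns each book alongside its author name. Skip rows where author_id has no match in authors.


INNER JOIN keeps only books rows whose author_id matches an id in authors. Walk through each book:
  - book 1 (Midnight Sun): author_id=3 -> matches Mitchell
  - book 2 (Paper Boats): author_id=1 -> matches Adams
  - book 3 (Falling Leaves): author_id=1 -> matches Adams
  - book 4 (The Blue Door): author_id=2 -> matches Lewis
  - book 5 (The Old House): author_id=5 -> matches Allen
  - book 6 (Winter Gardens): author_id=5 -> matches Allen
  - book 7 (Silent Waters): author_id=NULL, no match -> dropped
  - book 8 (Hollow Hills): author_id=3 -> matches Mitchell
  - book 9 (Broken Clocks): author_id=5 -> matches Allen
So 1 of 9 rows is dropped.

SQL:
SELECT a.title, b.name AS author
FROM books a
INNER JOIN authors b ON a.author_id = b.id

Result:
title          | author  
---------------+---------
Midnight Sun   | Mitchell
Paper Boats    | Adams   
Falling Leaves | Adams   
The Blue Door  | Lewis   
The Old House  | Allen   
Winter Gardens | Allen   
Hollow Hills   | Mitchell
Broken Clocks  | Allen   


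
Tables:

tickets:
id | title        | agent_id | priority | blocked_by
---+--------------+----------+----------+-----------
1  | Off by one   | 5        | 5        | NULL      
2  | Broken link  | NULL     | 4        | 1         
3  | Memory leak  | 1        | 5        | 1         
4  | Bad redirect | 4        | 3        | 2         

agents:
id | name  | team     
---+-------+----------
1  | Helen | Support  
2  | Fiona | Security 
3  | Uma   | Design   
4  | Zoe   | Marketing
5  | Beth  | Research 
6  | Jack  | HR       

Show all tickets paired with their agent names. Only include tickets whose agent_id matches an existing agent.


INNER JOIN keeps only tickets rows whose agent_id matches an id in agents. Walk through each ticket:
  - ticket 1 (Off by one): agent_id=5 -> matches Beth
  - ticket 2 (Broken link): agent_id=NULL, no match -> dropped
  - ticket 3 (Memory leak): agent_id=1 -> matches Helen
  - ticket 4 (Bad redirect): agent_id=4 -> matches Zoe
So 1 of 4 rows is dropped.

SQL:
SELECT a.title, b.name AS agent
FROM tickets a
INNER JOIN agents b ON a.agent_id = b.id

Result:
title        | agent
-------------+------
Off by one   | Beth 
Memory leak  | Helen
Bad redirect | Zoe  


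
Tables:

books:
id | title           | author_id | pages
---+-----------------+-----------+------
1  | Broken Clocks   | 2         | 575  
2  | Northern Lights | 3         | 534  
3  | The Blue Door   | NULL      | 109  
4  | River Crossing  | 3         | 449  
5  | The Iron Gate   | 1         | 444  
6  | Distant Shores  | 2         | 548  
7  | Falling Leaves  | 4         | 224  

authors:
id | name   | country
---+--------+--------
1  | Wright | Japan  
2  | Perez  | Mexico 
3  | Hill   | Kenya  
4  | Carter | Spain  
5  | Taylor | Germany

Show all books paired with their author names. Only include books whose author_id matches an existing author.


INNER JOIN keeps only books rows whose author_id matches an id in authors. Walk through each book:
  - book 1 (Broken Clocks): author_id=2 -> matches Perez
  - book 2 (Northern Lights): author_id=3 -> matches Hill
  - book 3 (The Blue Door): author_id=NULL, no match -> dropped
  - book 4 (River Crossing): author_id=3 -> matches Hill
  - book 5 (The Iron Gate): author_id=1 -> matches Wright
  - book 6 (Distant Shores): author_id=2 -> matches Perez
  - book 7 (Falling Leaves): author_id=4 -> matches Carter
So 1 of 7 rows is dropped.

SQL:
SELECT a.title, b.name AS author
FROM books a
INNER JOIN authors b ON a.author_id = b.id

Result:
title           | author
----------------+-------
Broken Clocks   | Perez 
Northern Lights | Hill  
River Crossing  | Hill  
The Iron Gate   | Wright
Distant Shores  | Perez 
Falling Leaves  | Carter


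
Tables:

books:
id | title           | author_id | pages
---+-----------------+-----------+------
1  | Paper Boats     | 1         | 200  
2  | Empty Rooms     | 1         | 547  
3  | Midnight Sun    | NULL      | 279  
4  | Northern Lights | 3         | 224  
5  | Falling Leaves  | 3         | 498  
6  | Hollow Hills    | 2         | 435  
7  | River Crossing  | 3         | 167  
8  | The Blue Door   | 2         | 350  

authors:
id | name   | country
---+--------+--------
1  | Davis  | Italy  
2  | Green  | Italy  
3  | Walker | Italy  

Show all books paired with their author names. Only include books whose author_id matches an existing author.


INNER JOIN keeps only books rows whose author_id matches an id in authors. Walk through each book:
  - book 1 (Paper Boats): author_id=1 -> matches Davis
  - book 2 (Empty Rooms): author_id=1 -> matches Davis
  - book 3 (Midnight Sun): author_id=NULL, no match -> dropped
  - book 4 (Northern Lights): author_id=3 -> matches Walker
  - book 5 (Falling Leaves): author_id=3 -> matches Walker
  - book 6 (Hollow Hills): author_id=2 -> matches Green
  - book 7 (River Crossing): author_id=3 -> matches Walker
  - book 8 (The Blue Door): author_id=2 -> matches Green
So 1 of 8 rows is dropped.

SQL:
SELECT a.title, b.name AS author
FROM books a
INNER JOIN authors b ON a.author_id = b.id

Result:
title           | author
----------------+-------
Paper Boats     | Davis 
Empty Rooms     | Davis 
Northern Lights | Walker
Falling Leaves  | Walker
Hollow Hills    | Green 
River Crossing  | Walker
The Blue Door   | Green 
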